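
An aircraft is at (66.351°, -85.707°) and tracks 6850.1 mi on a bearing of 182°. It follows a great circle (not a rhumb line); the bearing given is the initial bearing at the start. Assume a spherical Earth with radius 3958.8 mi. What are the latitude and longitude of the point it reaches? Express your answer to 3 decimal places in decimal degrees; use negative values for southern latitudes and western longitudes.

Central angle δ = d/R = 1.730348 rad.
Start latitude φ₁ = 1.158043 rad; initial bearing θ = 3.176499 rad.
Applying the spherical law of cosines for sides, sin φ₂ = sin φ₁ cos δ + cos φ₁ sin δ cos θ = -0.541329, so φ₂ = -32.774°.
Then Δλ = atan2(-0.013822, 0.336993) = -0.040991 rad, from sin θ sin δ cos φ₁ over cos δ − sin φ₁ sin φ₂.
λ₂ = -85.707° + -2.349° = -88.056°.

latitude -32.774°, longitude -88.056°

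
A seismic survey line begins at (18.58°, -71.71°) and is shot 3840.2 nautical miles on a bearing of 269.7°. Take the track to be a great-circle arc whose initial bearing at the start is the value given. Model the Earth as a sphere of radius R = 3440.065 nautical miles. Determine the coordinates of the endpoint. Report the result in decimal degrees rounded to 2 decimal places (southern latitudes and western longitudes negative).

Central angle δ = d/R = 1.116316 rad.
Converting: φ₁ = 0.324282 rad, θ = 4.707153 rad.
Destination latitude: φ₂ = arcsin( sin φ₁ cos δ + cos φ₁ sin δ cos θ ) = arcsin(0.135417) = 7.78°.
For the longitude increment, Δλ = atan2( sin θ sin δ cos φ₁, cos δ − sin φ₁ sin φ₂ ) = atan2(-0.851648, 0.395848) = -65.07°.
Hence λ₂ = -71.71° + -65.07° = -136.78°.

latitude 7.78°, longitude -136.78°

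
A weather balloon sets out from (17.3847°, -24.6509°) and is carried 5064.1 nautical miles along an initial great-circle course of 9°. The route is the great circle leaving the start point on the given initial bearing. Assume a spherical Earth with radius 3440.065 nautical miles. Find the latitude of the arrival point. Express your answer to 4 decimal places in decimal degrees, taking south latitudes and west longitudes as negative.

Angular distance δ = d/R = 5064.1 / 3440.065 = 1.472094 rad.
With φ₁ = 17.3847° = 0.303420 rad and θ = 9° = 0.157080 rad:
Destination latitude: φ₂ = arcsin( sin φ₁ cos δ + cos φ₁ sin δ cos θ ) = arcsin(0.967426) = 75.3358°.
Then Δλ = atan2(0.148562, -0.190512) = 2.479287 rad, from sin θ sin δ cos φ₁ over cos δ − sin φ₁ sin φ₂.
λ₂ = λ₁ + Δλ = 117.4018°.

latitude 75.3358°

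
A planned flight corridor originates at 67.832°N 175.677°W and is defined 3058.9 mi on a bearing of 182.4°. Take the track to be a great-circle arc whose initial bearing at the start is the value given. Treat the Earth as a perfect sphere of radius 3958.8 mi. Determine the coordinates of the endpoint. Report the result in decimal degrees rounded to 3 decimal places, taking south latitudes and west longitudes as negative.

latitude 23.575°, longitude -177.505°

The arc subtends δ = 3058.9/3958.8 = 0.772684 rad at the centre.
With φ₁ = 67.832° = 1.183892 rad and θ = 182.4° = 3.183481 rad:
Destination latitude: φ₂ = arcsin( sin φ₁ cos δ + cos φ₁ sin δ cos θ ) = arcsin(0.399948) = 23.575°.
For the longitude increment, Δλ = atan2( sin θ sin δ cos φ₁, cos δ − sin φ₁ sin φ₂ ) = atan2(-0.011030, 0.345655) = -1.828°.
λ₂ = λ₁ + Δλ = -177.505°.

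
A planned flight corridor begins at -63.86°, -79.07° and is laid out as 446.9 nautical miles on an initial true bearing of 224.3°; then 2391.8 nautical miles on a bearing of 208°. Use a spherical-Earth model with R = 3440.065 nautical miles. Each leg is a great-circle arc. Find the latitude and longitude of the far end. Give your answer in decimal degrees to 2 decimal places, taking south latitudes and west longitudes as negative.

Apply the spherical direct solution leg by leg, carrying full precision between legs.
Leg 1: from (-63.86°, -79.07°), δ = 446.9/3440.065 = 0.129910 rad, θ = 224.3° → φ = -68.59°, λ = -93.42°.
Leg 2: from (-68.59°, -93.42°), δ = 2391.8/3440.065 = 0.695278 rad, θ = 208° → φ = -67.12°, λ = 137.26°.

latitude -67.12°, longitude 137.26°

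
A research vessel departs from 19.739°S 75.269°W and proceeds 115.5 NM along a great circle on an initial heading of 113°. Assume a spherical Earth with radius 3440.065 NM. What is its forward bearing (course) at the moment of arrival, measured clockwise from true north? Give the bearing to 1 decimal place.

final bearing 112.4°

The arc subtends δ = 115.5/3440.065 = 0.033575 rad at the centre.
With φ₁ = -19.739° = -0.344511 rad and θ = 113° = 1.972222 rad:
Destination latitude: φ₂ = arcsin( sin φ₁ cos δ + cos φ₁ sin δ cos θ ) = arcsin(-0.349891) = -20.481°.
Δλ = atan2( sin θ sin δ cos φ₁ , cos δ − sin φ₁ sin φ₂ ) = atan2(0.029084, 0.881266) = 0.032991 rad = 1.890°.
λ₂ = λ₁ + Δλ = -73.379°.
The forward bearing on arrival equals the back-azimuth from the destination plus 180°.
Back-azimuth from P₂ (-20.5°, -73.4°) to P₁ (-19.7°, -75.3°), with Δλ' = λ₁ − λ₂ = -1.9°: atan2( sin Δλ' cos φ₁ , cos φ₂ sin φ₁ − sin φ₂ cos φ₁ cos Δλ' ) = 292.4°.
Final bearing = (292.4° + 180°) mod 360° = 112.4°.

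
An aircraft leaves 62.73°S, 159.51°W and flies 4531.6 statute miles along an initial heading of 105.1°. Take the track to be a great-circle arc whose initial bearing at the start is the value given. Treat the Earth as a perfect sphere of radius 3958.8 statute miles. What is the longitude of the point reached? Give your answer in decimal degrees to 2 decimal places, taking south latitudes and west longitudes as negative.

longitude -68.11°

Central angle δ = d/R = 1.144690 rad.
Converting: φ₁ = -1.094845 rad, θ = 1.834341 rad.
Destination latitude: φ₂ = arcsin( sin φ₁ cos δ + cos φ₁ sin δ cos θ ) = arcsin(-0.476076) = -28.43°.
Then Δλ = atan2(0.402809, -0.009835) = 1.595209 rad, from sin θ sin δ cos φ₁ over cos δ − sin φ₁ sin φ₂.
λ₂ = λ₁ + Δλ = -68.11°.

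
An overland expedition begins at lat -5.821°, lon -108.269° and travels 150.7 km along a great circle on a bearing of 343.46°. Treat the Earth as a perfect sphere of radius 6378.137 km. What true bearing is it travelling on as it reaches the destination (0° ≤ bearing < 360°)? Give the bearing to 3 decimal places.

Angular distance δ = d/R = 150.7 / 6378.137 = 0.023628 rad.
Converting: φ₁ = -0.101596 rad, θ = 5.994508 rad.
Applying the spherical law of cosines for sides, sin φ₂ = sin φ₁ cos δ + cos φ₁ sin δ cos θ = -0.078862, so φ₂ = -4.523°.
Δλ = atan2( sin θ sin δ cos φ₁ , cos δ − sin φ₁ sin φ₂ ) = atan2(-0.006691, 0.991723) = -0.006747 rad = -0.387°.
λ₂ = -108.269° + -0.387° = -108.656°.
The forward bearing on arrival equals the back-azimuth from the destination plus 180°.
Back-azimuth from P₂ (-4.523°, -108.656°) to P₁ (-5.821°, -108.269°), with Δλ' = λ₁ − λ₂ = 0.387°: atan2( sin Δλ' cos φ₁ , cos φ₂ sin φ₁ − sin φ₂ cos φ₁ cos Δλ' ) = 163.495°.
Final bearing = (163.495° + 180°) mod 360° = 343.495°.

final bearing 343.495°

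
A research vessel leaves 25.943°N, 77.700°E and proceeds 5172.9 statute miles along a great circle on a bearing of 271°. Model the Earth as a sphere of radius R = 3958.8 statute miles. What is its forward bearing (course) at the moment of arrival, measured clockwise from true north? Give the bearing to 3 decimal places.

final bearing 245.055°

Angular distance δ = d/R = 5172.9 / 3958.8 = 1.306684 rad.
Converting: φ₁ = 0.452791 rad, θ = 4.729842 rad.
Applying the spherical law of cosines for sides, sin φ₂ = sin φ₁ cos δ + cos φ₁ sin δ cos θ = 0.129354, so φ₂ = 7.432°.
For the longitude increment, Δλ = atan2( sin θ sin δ cos φ₁, cos δ − sin φ₁ sin φ₂ ) = atan2(-0.867916, 0.204463) = -76.744°.
Hence λ₂ = 77.700° + -76.744° = 0.956°.
The forward bearing on arrival equals the back-azimuth from the destination plus 180°.
Back-azimuth from P₂ (7.432°, 0.956°) to P₁ (25.943°, 77.700°), with Δλ' = λ₁ − λ₂ = 76.744°: atan2( sin Δλ' cos φ₁ , cos φ₂ sin φ₁ − sin φ₂ cos φ₁ cos Δλ' ) = 65.055°.
Final bearing = (65.055° + 180°) mod 360° = 245.055°.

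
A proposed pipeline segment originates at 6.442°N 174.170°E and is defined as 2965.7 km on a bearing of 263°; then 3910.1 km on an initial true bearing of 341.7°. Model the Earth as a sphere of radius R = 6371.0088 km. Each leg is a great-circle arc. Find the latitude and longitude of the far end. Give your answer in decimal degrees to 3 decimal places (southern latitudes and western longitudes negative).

latitude 35.714°, longitude 134.814°

Apply the spherical direct solution leg by leg, carrying full precision between legs.
Leg 1: from (6.442°, 174.170°), δ = 2965.7/6371.0088 = 0.465499 rad, θ = 263° → φ = 2.631°, λ = 147.683°.
Leg 2: from (2.631°, 147.683°), δ = 3910.1/6371.0088 = 0.613733 rad, θ = 341.7° → φ = 35.714°, λ = 134.814°.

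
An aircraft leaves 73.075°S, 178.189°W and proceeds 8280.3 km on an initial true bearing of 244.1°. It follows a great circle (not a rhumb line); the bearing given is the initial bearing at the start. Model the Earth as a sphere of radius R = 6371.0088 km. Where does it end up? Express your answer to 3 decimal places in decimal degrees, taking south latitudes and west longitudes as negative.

latitude -22.254°, longitude 71.276°

Central angle δ = d/R = 1.299684 rad.
Start latitude φ₁ = -1.275399 rad; initial bearing θ = 4.260349 rad.
Applying the spherical law of cosines for sides, sin φ₂ = sin φ₁ cos δ + cos φ₁ sin δ cos θ = -0.378720, so φ₂ = -22.254°.
For the longitude increment, Δλ = atan2( sin θ sin δ cos φ₁, cos δ − sin φ₁ sin φ₂ ) = atan2(-0.252313, -0.094514) = -110.535°.
λ₂ = -178.189° + -110.535° = -288.724°, normalized to (−180°, 180°] → 71.276°.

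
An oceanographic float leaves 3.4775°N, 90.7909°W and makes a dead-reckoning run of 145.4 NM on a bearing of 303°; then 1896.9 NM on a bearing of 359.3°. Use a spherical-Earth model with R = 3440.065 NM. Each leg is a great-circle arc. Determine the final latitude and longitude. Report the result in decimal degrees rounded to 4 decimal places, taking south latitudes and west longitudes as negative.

latitude 36.3849°, longitude -93.2844°

Apply the spherical direct solution leg by leg, carrying full precision between legs.
Leg 1: from (3.4775°, -90.7909°), δ = 145.4/3440.065 = 0.042267 rad, θ = 303° → φ = 4.7940°, λ = -92.8289°.
Leg 2: from (4.7940°, -92.8289°), δ = 1896.9/3440.065 = 0.551414 rad, θ = 359.3° → φ = 36.3849°, λ = -93.2844°.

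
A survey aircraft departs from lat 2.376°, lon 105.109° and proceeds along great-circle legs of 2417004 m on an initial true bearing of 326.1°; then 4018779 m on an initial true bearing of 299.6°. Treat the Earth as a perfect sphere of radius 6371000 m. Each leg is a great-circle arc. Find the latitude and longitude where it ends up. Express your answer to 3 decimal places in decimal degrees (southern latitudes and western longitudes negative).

latitude 33.538°, longitude 54.424°

Apply the spherical direct solution leg by leg, carrying full precision between legs.
Leg 1: from (2.376°, 105.109°), δ = 2417004/6371000 = 0.379376 rad, θ = 326.1° → φ = 20.220°, λ = 92.393°.
Leg 2: from (20.220°, 92.393°), δ = 4018779/6371000 = 0.630792 rad, θ = 299.6° → φ = 33.538°, λ = 54.424°.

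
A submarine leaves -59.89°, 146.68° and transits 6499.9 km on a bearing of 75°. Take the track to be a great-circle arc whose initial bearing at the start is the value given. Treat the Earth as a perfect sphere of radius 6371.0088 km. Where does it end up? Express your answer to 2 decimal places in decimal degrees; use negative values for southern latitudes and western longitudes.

δ = 6499.9/6371.0088 = 1.020231 rad (58.4549°).
With φ₁ = -59.89° = -1.045278 rad and θ = 75° = 1.308997 rad:
sin φ₂ = sin φ₁ cos δ + cos φ₁ sin δ cos θ = (-0.865064)(0.523169) + (0.501662)(0.852229)(0.258819) = -0.341922
φ₂ = asin(-0.341922) = -0.348961 rad = -19.99°.
Then Δλ = atan2(0.412963, 0.227385) = 1.067478 rad, from sin θ sin δ cos φ₁ over cos δ − sin φ₁ sin φ₂.
λ₂ = 146.68° + 61.16° = 207.84°, normalized to (−180°, 180°] → -152.16°.

latitude -19.99°, longitude -152.16°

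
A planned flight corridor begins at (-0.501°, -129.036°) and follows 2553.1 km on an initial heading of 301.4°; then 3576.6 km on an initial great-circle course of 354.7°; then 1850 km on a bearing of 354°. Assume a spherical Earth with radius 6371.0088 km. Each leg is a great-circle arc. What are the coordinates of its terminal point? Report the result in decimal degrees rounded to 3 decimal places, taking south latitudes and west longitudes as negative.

latitude 59.752°, longitude -156.159°

Apply the spherical direct solution leg by leg, carrying full precision between legs.
Leg 1: from (-0.501°, -129.036°), δ = 2553.1/6371.0088 = 0.400737 rad, θ = 301.4° → φ = 11.256°, λ = -148.882°.
Leg 2: from (11.256°, -148.882°), δ = 3576.6/6371.0088 = 0.561387 rad, θ = 354.7° → φ = 43.245°, λ = -152.753°.
Leg 3: from (43.245°, -152.753°), δ = 1850/6371.0088 = 0.290378 rad, θ = 354° → φ = 59.752°, λ = -156.159°.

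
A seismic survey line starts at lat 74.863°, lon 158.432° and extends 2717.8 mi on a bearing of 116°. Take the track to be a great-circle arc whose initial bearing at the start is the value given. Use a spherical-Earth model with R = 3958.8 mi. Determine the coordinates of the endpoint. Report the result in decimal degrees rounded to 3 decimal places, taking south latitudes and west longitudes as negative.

δ = 2717.8/3958.8 = 0.686521 rad (39.3348°).
Start latitude φ₁ = 1.306606 rad; initial bearing θ = 2.024582 rad.
sin φ₂ = sin φ₁ cos δ + cos φ₁ sin δ cos θ = (0.965304)(0.773456) + (0.261128)(0.633850)(-0.438371) = 0.674063
φ₂ = asin(0.674063) = 0.739695 rad = 42.381°.
Then Δλ = atan2(0.148765, 0.122780) = 0.880799 rad, from sin θ sin δ cos φ₁ over cos δ − sin φ₁ sin φ₂.
λ₂ = 158.432° + 50.466° = 208.898°, normalized to (−180°, 180°] → -151.102°.

latitude 42.381°, longitude -151.102°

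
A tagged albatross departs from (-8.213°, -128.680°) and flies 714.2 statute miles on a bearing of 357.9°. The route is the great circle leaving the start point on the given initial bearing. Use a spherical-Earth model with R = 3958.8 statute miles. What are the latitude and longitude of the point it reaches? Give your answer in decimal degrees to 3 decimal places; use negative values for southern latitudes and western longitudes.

Angular distance δ = d/R = 714.2 / 3958.8 = 0.180408 rad.
Converting: φ₁ = -0.143344 rad, θ = 6.246533 rad.
Applying the spherical law of cosines for sides, sin φ₂ = sin φ₁ cos δ + cos φ₁ sin δ cos θ = 0.036937, so φ₂ = 2.117°.
Then Δλ = atan2(-0.006508, 0.989047) = -0.006580 rad, from sin θ sin δ cos φ₁ over cos δ − sin φ₁ sin φ₂.
λ₂ = λ₁ + Δλ = -129.057°.

latitude 2.117°, longitude -129.057°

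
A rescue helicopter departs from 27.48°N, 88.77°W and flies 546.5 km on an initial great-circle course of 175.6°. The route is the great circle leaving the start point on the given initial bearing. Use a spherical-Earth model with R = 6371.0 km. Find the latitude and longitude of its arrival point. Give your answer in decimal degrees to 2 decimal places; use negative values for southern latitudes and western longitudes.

latitude 22.58°, longitude -88.36°

The arc subtends δ = 546.5/6371 = 0.085779 rad at the centre.
Start latitude φ₁ = 0.479616 rad; initial bearing θ = 3.064798 rad.
sin φ₂ = sin φ₁ cos δ + cos φ₁ sin δ cos θ = (0.461439)(0.996323) + (0.887172)(0.085674)(-0.997053) = 0.383959
φ₂ = asin(0.383959) = 0.394080 rad = 22.58°.
Δλ = atan2( sin θ sin δ cos φ₁ , cos δ − sin φ₁ sin φ₂ ) = atan2(0.005831, 0.819150) = 0.007119 rad = 0.41°.
Hence λ₂ = -88.77° + 0.41° = -88.36°.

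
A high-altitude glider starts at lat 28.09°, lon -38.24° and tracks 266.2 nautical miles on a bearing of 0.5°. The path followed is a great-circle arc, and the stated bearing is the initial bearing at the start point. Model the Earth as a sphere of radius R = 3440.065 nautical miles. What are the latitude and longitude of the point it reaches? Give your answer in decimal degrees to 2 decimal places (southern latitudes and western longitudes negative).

Angular distance δ = d/R = 266.2 / 3440.065 = 0.077382 rad.
Start latitude φ₁ = 0.490263 rad; initial bearing θ = 0.008727 rad.
Destination latitude: φ₂ = arcsin( sin φ₁ cos δ + cos φ₁ sin δ cos θ ) = arcsin(0.537645) = 32.52°.
For the longitude increment, Δλ = atan2( sin θ sin δ cos φ₁, cos δ − sin φ₁ sin φ₂ ) = atan2(0.000595, 0.743853) = 0.05°.
Hence λ₂ = -38.24° + 0.05° = -38.19°.

latitude 32.52°, longitude -38.19°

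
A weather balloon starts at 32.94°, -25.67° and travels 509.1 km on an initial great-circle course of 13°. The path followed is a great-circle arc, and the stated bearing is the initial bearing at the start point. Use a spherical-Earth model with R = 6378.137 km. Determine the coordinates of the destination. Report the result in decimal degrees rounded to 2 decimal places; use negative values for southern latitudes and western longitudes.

The arc subtends δ = 509.1/6378.137 = 0.079820 rad at the centre.
Start latitude φ₁ = 0.574911 rad; initial bearing θ = 0.226893 rad.
sin φ₂ = sin φ₁ cos δ + cos φ₁ sin δ cos θ = (0.543760)(0.996816) + (0.839240)(0.079735)(0.974370) = 0.607231
φ₂ = asin(0.607231) = 0.652571 rad = 37.39°.
Then Δλ = atan2(0.015053, 0.666628) = 0.022577 rad, from sin θ sin δ cos φ₁ over cos δ − sin φ₁ sin φ₂.
Hence λ₂ = -25.67° + 1.29° = -24.38°.

latitude 37.39°, longitude -24.38°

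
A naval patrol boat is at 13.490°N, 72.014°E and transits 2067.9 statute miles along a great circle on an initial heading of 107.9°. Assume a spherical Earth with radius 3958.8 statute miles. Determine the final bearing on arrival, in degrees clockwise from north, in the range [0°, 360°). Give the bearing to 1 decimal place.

δ = 2067.9/3958.8 = 0.522355 rad (29.9288°).
Converting: φ₁ = 0.235445 rad, θ = 1.883210 rad.
Destination latitude: φ₂ = arcsin( sin φ₁ cos δ + cos φ₁ sin δ cos θ ) = arcsin(0.053051) = 3.041°.
For the longitude increment, Δλ = atan2( sin θ sin δ cos φ₁, cos δ − sin φ₁ sin φ₂ ) = atan2(0.461673, 0.854271) = 28.388°.
Hence λ₂ = 72.014° + 28.388° = 100.402°.
The forward bearing on arrival equals the back-azimuth from the destination plus 180°.
Back-azimuth from P₂ (3.0°, 100.4°) to P₁ (13.5°, 72.0°), with Δλ' = λ₁ − λ₂ = -28.4°: atan2( sin Δλ' cos φ₁ , cos φ₂ sin φ₁ − sin φ₂ cos φ₁ cos Δλ' ) = 292.1°.
Final bearing = (292.1° + 180°) mod 360° = 112.1°.

final bearing 112.1°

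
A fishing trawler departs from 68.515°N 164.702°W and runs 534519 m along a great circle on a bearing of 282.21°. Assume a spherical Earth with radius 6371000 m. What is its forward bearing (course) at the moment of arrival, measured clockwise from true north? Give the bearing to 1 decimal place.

Central angle δ = d/R = 0.083899 rad.
Start latitude φ₁ = 1.195812 rad; initial bearing θ = 4.925494 rad.
sin φ₂ = sin φ₁ cos δ + cos φ₁ sin δ cos θ = (0.930513)(0.996483) + (0.366258)(0.083800)(0.211495) = 0.933732
φ₂ = asin(0.933732) = 1.204700 rad = 69.024°.
For the longitude increment, Δλ = atan2( sin θ sin δ cos φ₁, cos δ − sin φ₁ sin φ₂ ) = atan2(-0.029998, 0.127633) = -13.227°.
λ₂ = λ₁ + Δλ = -177.929°.
The forward bearing on arrival equals the back-azimuth from the destination plus 180°.
Back-azimuth from P₂ (69.0°, -177.9°) to P₁ (68.5°, -164.7°), with Δλ' = λ₁ − λ₂ = 13.2°: atan2( sin Δλ' cos φ₁ , cos φ₂ sin φ₁ − sin φ₂ cos φ₁ cos Δλ' ) = 89.9°.
Final bearing = (89.9° + 180°) mod 360° = 269.9°.

final bearing 269.9°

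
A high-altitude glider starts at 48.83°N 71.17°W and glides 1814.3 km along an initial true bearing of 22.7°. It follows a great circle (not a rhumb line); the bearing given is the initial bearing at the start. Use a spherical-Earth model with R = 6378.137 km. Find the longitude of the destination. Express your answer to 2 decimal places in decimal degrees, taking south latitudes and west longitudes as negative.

δ = 1814.3/6378.137 = 0.284456 rad (16.2981°).
Start latitude φ₁ = 0.852244 rad; initial bearing θ = 0.396190 rad.
sin φ₂ = sin φ₁ cos δ + cos φ₁ sin δ cos θ = (0.752760)(0.959814) + (0.658295)(0.280635)(0.922538) = 0.892940
φ₂ = asin(0.892940) = 1.103835 rad = 63.25°.
Δλ = atan2( sin θ sin δ cos φ₁ , cos δ − sin φ₁ sin φ₂ ) = atan2(0.071293, 0.287645) = 0.242954 rad = 13.92°.
Hence λ₂ = -71.17° + 13.92° = -57.25°.

longitude -57.25°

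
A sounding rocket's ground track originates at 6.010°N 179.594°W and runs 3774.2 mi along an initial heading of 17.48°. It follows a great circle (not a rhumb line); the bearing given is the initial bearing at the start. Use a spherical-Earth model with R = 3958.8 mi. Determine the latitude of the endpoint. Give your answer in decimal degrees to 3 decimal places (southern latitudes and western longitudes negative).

The arc subtends δ = 3774.2/3958.8 = 0.953370 rad at the centre.
Converting: φ₁ = 0.104894 rad, θ = 0.305084 rad.
sin φ₂ = sin φ₁ cos δ + cos φ₁ sin δ cos θ = (0.104702)(0.578939) + (0.994504)(0.815371)(0.953822) = 0.834060
φ₂ = asin(0.834060) = 0.986427 rad = 56.518°.
Then Δλ = atan2(0.243569, 0.491611) = 0.460002 rad, from sin θ sin δ cos φ₁ over cos δ − sin φ₁ sin φ₂.
Hence λ₂ = -179.594° + 26.356° = -153.238°.

latitude 56.518°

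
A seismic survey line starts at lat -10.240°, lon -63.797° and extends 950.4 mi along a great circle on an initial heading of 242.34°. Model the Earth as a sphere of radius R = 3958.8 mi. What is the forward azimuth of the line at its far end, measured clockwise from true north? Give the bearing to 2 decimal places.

Central angle δ = d/R = 0.240073 rad.
With φ₁ = -10.240° = -0.178722 rad and θ = 242.34° = 4.229631 rad:
sin φ₂ = sin φ₁ cos δ + cos φ₁ sin δ cos θ = (-0.177772)(0.971321) + (0.984072)(0.237773)(-0.464224) = -0.281295
φ₂ = asin(-0.281295) = -0.285144 rad = -16.338°.
Δλ = atan2( sin θ sin δ cos φ₁ , cos δ − sin φ₁ sin φ₂ ) = atan2(-0.207246, 0.921314) = -0.221263 rad = -12.677°.
Hence λ₂ = -63.797° + -12.677° = -76.474°.
The forward bearing on arrival equals the back-azimuth from the destination plus 180°.
Back-azimuth from P₂ (-16.34°, -76.47°) to P₁ (-10.24°, -63.80°), with Δλ' = λ₁ − λ₂ = 12.68°: atan2( sin Δλ' cos φ₁ , cos φ₂ sin φ₁ − sin φ₂ cos φ₁ cos Δλ' ) = 65.27°.
Final bearing = (65.27° + 180°) mod 360° = 245.27°.

final bearing 245.27°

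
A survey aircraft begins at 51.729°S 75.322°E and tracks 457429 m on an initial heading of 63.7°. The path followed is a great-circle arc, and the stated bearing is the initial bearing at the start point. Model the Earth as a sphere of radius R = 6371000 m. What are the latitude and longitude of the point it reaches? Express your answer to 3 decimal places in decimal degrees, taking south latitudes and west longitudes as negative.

latitude -49.763°, longitude 81.036°

Central angle δ = d/R = 0.071799 rad.
Start latitude φ₁ = -0.902841 rad; initial bearing θ = 1.111775 rad.
sin φ₂ = sin φ₁ cos δ + cos φ₁ sin δ cos θ = (-0.785090)(0.997424) + (0.619382)(0.071737)(0.443071) = -0.763380
φ₂ = asin(-0.763380) = -0.868530 rad = -49.763°.
Then Δλ = atan2(0.039833, 0.398101) = 0.099726 rad, from sin θ sin δ cos φ₁ over cos δ − sin φ₁ sin φ₂.
λ₂ = 75.322° + 5.714° = 81.036°.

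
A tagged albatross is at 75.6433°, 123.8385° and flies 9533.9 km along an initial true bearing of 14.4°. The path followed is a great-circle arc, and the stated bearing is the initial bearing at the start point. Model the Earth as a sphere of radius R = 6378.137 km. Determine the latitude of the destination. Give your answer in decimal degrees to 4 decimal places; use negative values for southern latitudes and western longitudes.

latitude 18.2430°

Central angle δ = d/R = 1.494778 rad.
Start latitude φ₁ = 1.320225 rad; initial bearing θ = 0.251327 rad.
sin φ₂ = sin φ₁ cos δ + cos φ₁ sin δ cos θ = (0.968771)(0.075945) + (0.247958)(0.997112)(0.968583) = 0.313047
φ₂ = asin(0.313047) = 0.318400 rad = 18.2430°.
Then Δλ = atan2(0.061487, -0.227326) = 2.877436 rad, from sin θ sin δ cos φ₁ over cos δ − sin φ₁ sin φ₂.
λ₂ = 123.8385° + 164.8650° = 288.7035°, normalized to (−180°, 180°] → -71.2965°.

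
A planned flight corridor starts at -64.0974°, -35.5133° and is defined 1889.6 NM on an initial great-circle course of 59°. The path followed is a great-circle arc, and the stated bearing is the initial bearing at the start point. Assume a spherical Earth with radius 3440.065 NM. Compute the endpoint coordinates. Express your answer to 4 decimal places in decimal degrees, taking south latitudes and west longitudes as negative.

Angular distance δ = d/R = 1889.6 / 3440.065 = 0.549292 rad.
Start latitude φ₁ = -1.118711 rad; initial bearing θ = 1.029744 rad.
sin φ₂ = sin φ₁ cos δ + cos φ₁ sin δ cos θ = (-0.899538)(0.852894) + (0.436843)(0.522083)(0.515038) = -0.649747
φ₂ = asin(-0.649747) = -0.707252 rad = -40.5225°.
Δλ = atan2( sin θ sin δ cos φ₁ , cos δ − sin φ₁ sin φ₂ ) = atan2(0.195493, 0.268422) = 0.629470 rad = 36.0660°.
Hence λ₂ = -35.5133° + 36.0660° = 0.5527°.

latitude -40.5225°, longitude 0.5527°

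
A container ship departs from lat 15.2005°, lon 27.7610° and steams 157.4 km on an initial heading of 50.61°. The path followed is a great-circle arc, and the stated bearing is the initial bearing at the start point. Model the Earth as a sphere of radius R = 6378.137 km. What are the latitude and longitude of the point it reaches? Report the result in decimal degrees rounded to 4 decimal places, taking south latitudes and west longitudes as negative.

latitude 16.0949°, longitude 28.8983°

The arc subtends δ = 157.4/6378.137 = 0.024678 rad at the centre.
Start latitude φ₁ = 0.265299 rad; initial bearing θ = 0.883311 rad.
sin φ₂ = sin φ₁ cos δ + cos φ₁ sin δ cos θ = (0.262198)(0.999696) + (0.965014)(0.024676)(0.634596) = 0.277229
φ₂ = asin(0.277229) = 0.280909 rad = 16.0949°.
Then Δλ = atan2(0.018403, 0.927007) = 0.019850 rad, from sin θ sin δ cos φ₁ over cos δ − sin φ₁ sin φ₂.
Hence λ₂ = 27.7610° + 1.1373° = 28.8983°.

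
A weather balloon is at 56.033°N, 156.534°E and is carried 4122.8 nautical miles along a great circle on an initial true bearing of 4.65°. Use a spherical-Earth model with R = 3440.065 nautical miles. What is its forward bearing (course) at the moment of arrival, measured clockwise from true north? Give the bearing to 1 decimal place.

final bearing 175.5°

Central angle δ = d/R = 1.198466 rad.
Start latitude φ₁ = 0.977960 rad; initial bearing θ = 0.081158 rad.
Applying the spherical law of cosines for sides, sin φ₂ = sin φ₁ cos δ + cos φ₁ sin δ cos θ = 0.820431, so φ₂ = 55.128°.
Δλ = atan2( sin θ sin δ cos φ₁ , cos δ − sin φ₁ sin φ₂ ) = atan2(0.042191, -0.316645) = 3.009129 rad = 172.410°.
λ₂ = 156.534° + 172.410° = 328.944°, normalized to (−180°, 180°] → -31.056°.
The forward bearing on arrival equals the back-azimuth from the destination plus 180°.
Back-azimuth from P₂ (55.1°, -31.1°) to P₁ (56.0°, 156.5°), with Δλ' = λ₁ − λ₂ = 187.6°: atan2( sin Δλ' cos φ₁ , cos φ₂ sin φ₁ − sin φ₂ cos φ₁ cos Δλ' ) = 355.5°.
Final bearing = (355.5° + 180°) mod 360° = 175.5°.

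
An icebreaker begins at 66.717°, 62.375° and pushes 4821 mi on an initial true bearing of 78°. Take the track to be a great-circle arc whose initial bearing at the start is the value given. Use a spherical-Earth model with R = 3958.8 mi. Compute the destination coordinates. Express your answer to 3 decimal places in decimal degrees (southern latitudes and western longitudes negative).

The arc subtends δ = 4821/3958.8 = 1.217793 rad at the centre.
Converting: φ₁ = 1.164431 rad, θ = 1.361357 rad.
sin φ₂ = sin φ₁ cos δ + cos φ₁ sin δ cos θ = (0.918564)(0.345717) + (0.395273)(0.938339)(0.207912) = 0.394678
φ₂ = asin(0.394678) = 0.405717 rad = 23.246°.
Then Δλ = atan2(0.362795, -0.016819) = 1.617124 rad, from sin θ sin δ cos φ₁ over cos δ − sin φ₁ sin φ₂.
Hence λ₂ = 62.375° + 92.654° = 155.029°.

latitude 23.246°, longitude 155.029°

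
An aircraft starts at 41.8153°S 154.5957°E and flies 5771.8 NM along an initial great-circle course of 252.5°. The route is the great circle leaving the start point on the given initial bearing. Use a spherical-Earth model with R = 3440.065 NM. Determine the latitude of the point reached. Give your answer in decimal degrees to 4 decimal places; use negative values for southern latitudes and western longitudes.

latitude -8.7205°

Angular distance δ = d/R = 5771.8 / 3440.065 = 1.677817 rad.
With φ₁ = -41.8153° = -0.729815 rad and θ = 252.5° = 4.406956 rad:
Applying the spherical law of cosines for sides, sin φ₂ = sin φ₁ cos δ + cos φ₁ sin δ cos θ = -0.151615, so φ₂ = -8.7205°.
Then Δλ = atan2(-0.706737, -0.207903) = -1.856899 rad, from sin θ sin δ cos φ₁ over cos δ − sin φ₁ sin φ₂.
Hence λ₂ = 154.5957° + -106.3925° = 48.2032°.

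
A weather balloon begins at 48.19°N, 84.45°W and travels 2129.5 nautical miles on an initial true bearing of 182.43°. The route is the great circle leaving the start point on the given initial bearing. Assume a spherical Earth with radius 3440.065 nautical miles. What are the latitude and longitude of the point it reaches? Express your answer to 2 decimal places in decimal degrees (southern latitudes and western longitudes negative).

Central angle δ = d/R = 0.619029 rad.
Start latitude φ₁ = 0.841074 rad; initial bearing θ = 3.184004 rad.
Applying the spherical law of cosines for sides, sin φ₂ = sin φ₁ cos δ + cos φ₁ sin δ cos θ = 0.220573, so φ₂ = 12.74°.
For the longitude increment, Δλ = atan2( sin θ sin δ cos φ₁, cos δ − sin φ₁ sin φ₂ ) = atan2(-0.016401, 0.650036) = -1.45°.
λ₂ = -84.45° + -1.45° = -85.90°.

latitude 12.74°, longitude -85.90°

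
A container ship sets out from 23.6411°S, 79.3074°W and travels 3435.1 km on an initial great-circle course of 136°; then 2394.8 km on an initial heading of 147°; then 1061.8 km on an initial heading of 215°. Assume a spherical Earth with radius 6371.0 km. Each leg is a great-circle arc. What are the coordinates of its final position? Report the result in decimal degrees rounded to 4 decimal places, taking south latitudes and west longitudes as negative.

Apply the spherical direct solution leg by leg, carrying full precision between legs.
Leg 1: from (-23.6411°, -79.3074°), δ = 3435.1/6371 = 0.539178 rad, θ = 136° → φ = -43.0355°, λ = -50.1014°.
Leg 2: from (-43.0355°, -50.1014°), δ = 2394.8/6371 = 0.375891 rad, θ = 147° → φ = -59.2986°, λ = -27.0472°.
Leg 3: from (-59.2986°, -27.0472°), δ = 1061.8/6371 = 0.166661 rad, θ = 215° → φ = -66.5354°, λ = -40.8726°.

latitude -66.5354°, longitude -40.8726°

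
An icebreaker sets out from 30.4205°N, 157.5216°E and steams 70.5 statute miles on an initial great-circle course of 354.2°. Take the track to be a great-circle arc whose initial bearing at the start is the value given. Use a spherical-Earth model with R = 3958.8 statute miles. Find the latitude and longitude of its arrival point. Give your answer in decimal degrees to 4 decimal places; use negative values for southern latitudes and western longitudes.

latitude 31.4356°, longitude 157.4008°

δ = 70.5/3958.8 = 0.017808 rad (1.0203°).
Converting: φ₁ = 0.530938 rad, θ = 6.181956 rad.
Applying the spherical law of cosines for sides, sin φ₂ = sin φ₁ cos δ + cos φ₁ sin δ cos θ = 0.521539, so φ₂ = 31.4356°.
Then Δλ = atan2(-0.001552, 0.735764) = -0.002109 rad, from sin θ sin δ cos φ₁ over cos δ − sin φ₁ sin φ₂.
Hence λ₂ = 157.5216° + -0.1208° = 157.4008°.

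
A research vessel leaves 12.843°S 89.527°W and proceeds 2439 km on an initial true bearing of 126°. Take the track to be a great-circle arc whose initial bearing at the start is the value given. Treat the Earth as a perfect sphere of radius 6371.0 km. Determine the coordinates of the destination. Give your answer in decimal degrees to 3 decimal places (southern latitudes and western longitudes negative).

latitude -24.851°, longitude -70.073°

Central angle δ = d/R = 0.382828 rad.
With φ₁ = -12.843° = -0.224153 rad and θ = 126° = 2.199115 rad:
Destination latitude: φ₂ = arcsin( sin φ₁ cos δ + cos φ₁ sin δ cos θ ) = arcsin(-0.420262) = -24.851°.
For the longitude increment, Δλ = atan2( sin θ sin δ cos φ₁, cos δ − sin φ₁ sin φ₂ ) = atan2(0.294644, 0.834196) = 19.454°.
λ₂ = λ₁ + Δλ = -70.073°.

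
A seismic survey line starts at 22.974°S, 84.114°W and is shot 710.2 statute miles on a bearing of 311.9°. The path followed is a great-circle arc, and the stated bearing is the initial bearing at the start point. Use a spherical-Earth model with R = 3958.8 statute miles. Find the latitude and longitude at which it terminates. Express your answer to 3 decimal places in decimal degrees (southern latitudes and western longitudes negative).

latitude -15.922°, longitude -92.053°

Angular distance δ = d/R = 710.2 / 3958.8 = 0.179398 rad.
With φ₁ = -22.974° = -0.400972 rad and θ = 311.9° = 5.443682 rad:
Applying the spherical law of cosines for sides, sin φ₂ = sin φ₁ cos δ + cos φ₁ sin δ cos θ = -0.274335, so φ₂ = -15.922°.
For the longitude increment, Δλ = atan2( sin θ sin δ cos φ₁, cos δ − sin φ₁ sin φ₂ ) = atan2(-0.122278, 0.876875) = -7.939°.
Hence λ₂ = -84.114° + -7.939° = -92.053°.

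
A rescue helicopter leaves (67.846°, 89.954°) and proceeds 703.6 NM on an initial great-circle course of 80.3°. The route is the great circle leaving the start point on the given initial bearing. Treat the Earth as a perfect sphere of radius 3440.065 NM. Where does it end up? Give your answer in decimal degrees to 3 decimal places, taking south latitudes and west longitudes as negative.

latitude 66.893°, longitude 120.627°

The arc subtends δ = 703.6/3440.065 = 0.204531 rad at the centre.
Start latitude φ₁ = 1.184136 rad; initial bearing θ = 1.401499 rad.
sin φ₂ = sin φ₁ cos δ + cos φ₁ sin δ cos θ = (0.926174)(0.979156) + (0.377097)(0.203108)(0.168489) = 0.919774
φ₂ = asin(0.919774) = 1.167503 rad = 66.893°.
Then Δλ = atan2(0.075496, 0.127286) = 0.535348 rad, from sin θ sin δ cos φ₁ over cos δ − sin φ₁ sin φ₂.
λ₂ = λ₁ + Δλ = 120.627°.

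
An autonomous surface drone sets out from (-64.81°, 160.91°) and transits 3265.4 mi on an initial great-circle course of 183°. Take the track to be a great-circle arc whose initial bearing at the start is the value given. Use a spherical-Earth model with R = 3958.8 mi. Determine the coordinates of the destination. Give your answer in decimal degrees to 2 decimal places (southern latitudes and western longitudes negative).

latitude -67.86°, longitude -13.23°

δ = 3265.4/3958.8 = 0.824846 rad (47.2602°).
With φ₁ = -64.81° = -1.131148 rad and θ = 183° = 3.193953 rad:
Destination latitude: φ₂ = arcsin( sin φ₁ cos δ + cos φ₁ sin δ cos θ ) = arcsin(-0.926296) = -67.86°.
For the longitude increment, Δλ = atan2( sin θ sin δ cos φ₁, cos δ − sin φ₁ sin φ₂ ) = atan2(-0.016360, -0.159536) = -174.14°.
λ₂ = 160.91° + -174.14° = -13.23°.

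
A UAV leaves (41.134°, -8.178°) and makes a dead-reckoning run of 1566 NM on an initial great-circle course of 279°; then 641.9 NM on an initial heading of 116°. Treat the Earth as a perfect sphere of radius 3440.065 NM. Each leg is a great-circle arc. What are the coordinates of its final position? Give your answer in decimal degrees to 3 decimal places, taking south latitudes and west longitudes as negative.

Apply the spherical direct solution leg by leg, carrying full precision between legs.
Leg 1: from (41.134°, -8.178°), δ = 1566/3440.065 = 0.455224 rad, θ = 279° → φ = 39.988°, λ = -42.704°.
Leg 2: from (39.988°, -42.704°), δ = 641.9/3440.065 = 0.186595 rad, θ = 116° → φ = 34.692°, λ = -31.004°.

latitude 34.692°, longitude -31.004°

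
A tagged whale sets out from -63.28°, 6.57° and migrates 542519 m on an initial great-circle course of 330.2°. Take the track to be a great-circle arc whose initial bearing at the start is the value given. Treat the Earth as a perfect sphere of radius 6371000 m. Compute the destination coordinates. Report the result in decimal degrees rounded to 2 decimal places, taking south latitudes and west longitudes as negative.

The arc subtends δ = 542519/6371000 = 0.085154 rad at the centre.
With φ₁ = -63.28° = -1.104444 rad and θ = 330.2° = 5.763077 rad:
Destination latitude: φ₂ = arcsin( sin φ₁ cos δ + cos φ₁ sin δ cos θ ) = arcsin(-0.856793) = -58.96°.
For the longitude increment, Δλ = atan2( sin θ sin δ cos φ₁, cos δ − sin φ₁ sin φ₂ ) = atan2(-0.019005, 0.231077) = -4.70°.
λ₂ = 6.57° + -4.70° = 1.87°.

latitude -58.96°, longitude 1.87°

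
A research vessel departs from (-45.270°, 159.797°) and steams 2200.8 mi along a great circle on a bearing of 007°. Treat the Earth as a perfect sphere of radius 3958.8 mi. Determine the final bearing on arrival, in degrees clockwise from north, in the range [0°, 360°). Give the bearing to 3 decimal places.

δ = 2200.8/3958.8 = 0.555926 rad (31.8522°).
With φ₁ = -45.270° = -0.790111 rad and θ = 7° = 0.122173 rad:
sin φ₂ = sin φ₁ cos δ + cos φ₁ sin δ cos θ = (-0.710431)(0.849412) + (0.703767)(0.527730)(0.992546) = -0.234818
φ₂ = asin(-0.234818) = -0.237032 rad = -13.581°.
For the longitude increment, Δλ = atan2( sin θ sin δ cos φ₁, cos δ − sin φ₁ sin φ₂ ) = atan2(0.045262, 0.682590) = 3.794°.
λ₂ = 159.797° + 3.794° = 163.591°.
The forward bearing on arrival equals the back-azimuth from the destination plus 180°.
Back-azimuth from P₂ (-13.581°, 163.591°) to P₁ (-45.270°, 159.797°), with Δλ' = λ₁ − λ₂ = -3.794°: atan2( sin Δλ' cos φ₁ , cos φ₂ sin φ₁ − sin φ₂ cos φ₁ cos Δλ' ) = 185.062°.
Final bearing = (185.062° + 180°) mod 360° = 5.062°.

final bearing 5.062°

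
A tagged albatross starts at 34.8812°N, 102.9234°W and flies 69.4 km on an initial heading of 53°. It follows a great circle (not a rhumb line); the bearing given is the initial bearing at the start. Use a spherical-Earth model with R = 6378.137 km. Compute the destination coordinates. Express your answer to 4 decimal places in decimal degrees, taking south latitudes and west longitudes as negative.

latitude 35.2549°, longitude -102.3137°

Angular distance δ = d/R = 69.4 / 6378.137 = 0.010881 rad.
With φ₁ = 34.8812° = 0.608792 rad and θ = 53° = 0.925025 rad:
sin φ₂ = sin φ₁ cos δ + cos φ₁ sin δ cos θ = (0.571877)(0.999941) + (0.820340)(0.010881)(0.601815) = 0.577215
φ₂ = asin(0.577215) = 0.615314 rad = 35.2549°.
Δλ = atan2( sin θ sin δ cos φ₁ , cos δ − sin φ₁ sin φ₂ ) = atan2(0.007129, 0.669845) = 0.010642 rad = 0.6097°.
λ₂ = -102.9234° + 0.6097° = -102.3137°.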